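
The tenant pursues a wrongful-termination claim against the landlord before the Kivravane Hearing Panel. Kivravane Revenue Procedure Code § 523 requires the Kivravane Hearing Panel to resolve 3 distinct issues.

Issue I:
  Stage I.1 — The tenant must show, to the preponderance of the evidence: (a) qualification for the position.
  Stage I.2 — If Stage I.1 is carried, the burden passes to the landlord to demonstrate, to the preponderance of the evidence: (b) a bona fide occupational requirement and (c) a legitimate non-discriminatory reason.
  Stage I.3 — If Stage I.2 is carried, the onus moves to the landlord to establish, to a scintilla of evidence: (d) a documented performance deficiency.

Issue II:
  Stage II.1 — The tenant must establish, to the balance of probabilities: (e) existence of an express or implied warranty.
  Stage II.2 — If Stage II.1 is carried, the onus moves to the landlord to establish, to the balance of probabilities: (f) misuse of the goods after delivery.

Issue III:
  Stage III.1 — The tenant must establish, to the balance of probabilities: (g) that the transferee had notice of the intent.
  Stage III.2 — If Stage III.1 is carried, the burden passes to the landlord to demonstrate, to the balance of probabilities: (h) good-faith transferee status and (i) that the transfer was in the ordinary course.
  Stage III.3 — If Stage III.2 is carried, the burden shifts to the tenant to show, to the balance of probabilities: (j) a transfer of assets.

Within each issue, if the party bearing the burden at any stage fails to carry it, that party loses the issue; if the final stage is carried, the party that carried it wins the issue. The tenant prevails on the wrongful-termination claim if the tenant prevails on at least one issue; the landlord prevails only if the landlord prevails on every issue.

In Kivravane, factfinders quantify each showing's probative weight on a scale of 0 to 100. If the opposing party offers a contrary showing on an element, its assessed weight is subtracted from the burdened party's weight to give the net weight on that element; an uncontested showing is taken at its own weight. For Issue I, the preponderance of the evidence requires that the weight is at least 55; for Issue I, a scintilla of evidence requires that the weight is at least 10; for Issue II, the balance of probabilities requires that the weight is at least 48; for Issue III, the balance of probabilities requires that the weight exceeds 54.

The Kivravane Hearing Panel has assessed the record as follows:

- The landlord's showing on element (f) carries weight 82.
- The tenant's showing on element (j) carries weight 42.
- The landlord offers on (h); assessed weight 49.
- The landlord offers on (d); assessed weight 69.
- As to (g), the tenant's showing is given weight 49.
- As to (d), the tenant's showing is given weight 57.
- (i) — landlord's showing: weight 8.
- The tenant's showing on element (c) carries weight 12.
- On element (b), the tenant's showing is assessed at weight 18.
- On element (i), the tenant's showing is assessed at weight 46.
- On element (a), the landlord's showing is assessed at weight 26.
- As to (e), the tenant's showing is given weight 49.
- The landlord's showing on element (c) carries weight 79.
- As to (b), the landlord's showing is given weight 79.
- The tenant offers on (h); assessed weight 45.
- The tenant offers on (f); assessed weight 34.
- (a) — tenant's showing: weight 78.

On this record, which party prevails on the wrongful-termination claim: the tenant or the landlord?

— Issue I —
At Stage I.1 the tenant must meet the preponderance of the evidence (weight is at least 55): on (a) the weight is 78 less the opposing 26 gives net 52, which does not reach 55, so (a) does not meet the standard.
  Stage I.1 not carried; the tenant fails its burden.
The landlord prevails on this issue.
— Issue II —
Stage II.1 (tenant, the balance of probabilities, weight is at least 48): (e) 49 ≥ 48 — meets.
  All elements met. The burden passes to the landlord.
Stage II.2 (landlord, the balance of probabilities, weight is at least 48): (f) net 82−34=48 ≥ 48 — meets.
  Stage II.2 carried; the final stage is satisfied.
Every stage carried; the landlord prevails on this issue.
— Issue III —
Stage III.1 — burden on tenant; standard: the balance of probabilities (weight exceeds 54).
    (g): 49 ≤ 54 [not met]
  Stage III.1 not carried; the tenant fails its burden.
The landlord prevails on this issue.
Per-issue: Issue I → landlord; Issue II → landlord; Issue III → landlord. The tenant must prevail on at least one issue; overall, the landlord prevails.

landlord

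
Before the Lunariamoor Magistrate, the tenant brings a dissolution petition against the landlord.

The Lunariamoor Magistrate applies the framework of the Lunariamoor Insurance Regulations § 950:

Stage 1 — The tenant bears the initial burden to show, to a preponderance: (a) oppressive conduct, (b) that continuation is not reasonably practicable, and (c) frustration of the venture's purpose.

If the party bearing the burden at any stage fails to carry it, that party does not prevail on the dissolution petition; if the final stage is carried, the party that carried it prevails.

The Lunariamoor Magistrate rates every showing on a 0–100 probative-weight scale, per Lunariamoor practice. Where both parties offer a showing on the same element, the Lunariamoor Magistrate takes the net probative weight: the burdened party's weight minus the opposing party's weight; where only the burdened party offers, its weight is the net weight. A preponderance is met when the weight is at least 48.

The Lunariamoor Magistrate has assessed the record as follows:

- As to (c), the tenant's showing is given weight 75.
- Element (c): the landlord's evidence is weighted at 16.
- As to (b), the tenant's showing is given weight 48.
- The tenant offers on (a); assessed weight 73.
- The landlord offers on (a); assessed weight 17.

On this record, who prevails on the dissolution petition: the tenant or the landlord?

Stage 1 — burden on tenant; standard: a preponderance (weight is at least 48).
    (a): 73 − 17 = 56 ≥ 48 [met]
    (b): 48 ≥ 48 [met]
    (c): 75 − 16 = 59 ≥ 48 [met]
  Stage 1 carried; the final stage is satisfied.
Every stage carried; the tenant prevails.

tenant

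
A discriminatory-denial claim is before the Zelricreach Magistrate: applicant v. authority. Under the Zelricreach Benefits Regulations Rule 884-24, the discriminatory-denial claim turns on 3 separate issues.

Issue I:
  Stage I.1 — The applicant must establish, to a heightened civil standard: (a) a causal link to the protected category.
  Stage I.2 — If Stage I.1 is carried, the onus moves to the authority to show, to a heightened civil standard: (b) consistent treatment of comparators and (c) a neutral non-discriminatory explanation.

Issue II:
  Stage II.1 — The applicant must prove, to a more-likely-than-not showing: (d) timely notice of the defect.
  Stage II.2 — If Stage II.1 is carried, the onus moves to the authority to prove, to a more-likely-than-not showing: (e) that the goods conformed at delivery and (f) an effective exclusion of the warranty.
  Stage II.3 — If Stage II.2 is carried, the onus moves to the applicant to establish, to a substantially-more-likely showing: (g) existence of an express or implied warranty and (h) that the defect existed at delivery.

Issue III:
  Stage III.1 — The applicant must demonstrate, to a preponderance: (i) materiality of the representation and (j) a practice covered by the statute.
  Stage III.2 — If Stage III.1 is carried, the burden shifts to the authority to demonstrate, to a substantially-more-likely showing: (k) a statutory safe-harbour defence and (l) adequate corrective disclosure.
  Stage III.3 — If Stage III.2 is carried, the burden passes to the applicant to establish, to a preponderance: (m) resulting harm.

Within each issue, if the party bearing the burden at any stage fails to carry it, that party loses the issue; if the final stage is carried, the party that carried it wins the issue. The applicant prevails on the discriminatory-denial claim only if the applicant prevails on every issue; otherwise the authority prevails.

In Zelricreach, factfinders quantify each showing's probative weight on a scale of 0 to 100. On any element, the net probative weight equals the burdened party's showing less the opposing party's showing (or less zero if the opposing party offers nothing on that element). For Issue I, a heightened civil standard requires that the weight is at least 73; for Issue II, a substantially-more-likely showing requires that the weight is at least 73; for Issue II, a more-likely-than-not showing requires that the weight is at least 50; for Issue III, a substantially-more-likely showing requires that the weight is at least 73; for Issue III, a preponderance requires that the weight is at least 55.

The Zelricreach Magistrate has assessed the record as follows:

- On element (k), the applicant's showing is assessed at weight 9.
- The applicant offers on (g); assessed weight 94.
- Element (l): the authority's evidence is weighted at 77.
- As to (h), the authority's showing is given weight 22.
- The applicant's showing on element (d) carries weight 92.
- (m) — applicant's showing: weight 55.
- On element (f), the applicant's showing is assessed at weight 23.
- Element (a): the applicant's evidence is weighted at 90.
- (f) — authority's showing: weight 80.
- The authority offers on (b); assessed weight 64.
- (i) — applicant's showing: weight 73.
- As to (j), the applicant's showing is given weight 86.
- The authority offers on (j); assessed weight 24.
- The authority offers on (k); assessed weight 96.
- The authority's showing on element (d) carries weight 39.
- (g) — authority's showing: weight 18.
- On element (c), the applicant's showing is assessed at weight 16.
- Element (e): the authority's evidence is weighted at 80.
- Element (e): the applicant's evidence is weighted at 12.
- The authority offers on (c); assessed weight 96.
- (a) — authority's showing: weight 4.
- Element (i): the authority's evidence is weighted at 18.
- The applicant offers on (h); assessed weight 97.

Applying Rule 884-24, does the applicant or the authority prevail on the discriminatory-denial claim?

— Issue I —
Stage I.1 (applicant, a heightened civil standard, weight is at least 73): (a) net 90−4=86 ≥ 73 — meets.
  Stage I.1 is satisfied; the onus moves to the authority.
Stage I.2 (authority, a heightened civil standard, weight is at least 73): (b) 64 < 73 — fails; (c) net 96−16=80 ≥ 73 — meets.
  Stage I.2 not carried; the authority fails its burden.
So the applicant prevails on this issue.
— Issue II —
At Stage II.1 the applicant must meet a more-likely-than-not showing (weight is at least 50): on (d) the weight is 92 less the opposing 39 gives net 53, which does reach 50, so (d) meets the standard.
  All elements met. The burden passes to the authority.
At Stage II.2 the authority must meet a more-likely-than-not showing (weight is at least 50): on (e) the weight is 80 less the opposing 12 gives net 68, which does reach 50, so (e) meets the standard; on (f) the weight is 80 less the opposing 23 gives net 57, which does reach 50, so (f) meets the standard.
  All elements met. The burden passes to the applicant.
At Stage II.3 the applicant must meet a substantially-more-likely showing (weight is at least 73): on (g) the weight is 94 less the opposing 18 gives net 76, ≥ 73, so (g) meets the standard; on (h) the weight is 97 less the opposing 22 gives net 75, ≥ 73, so (h) meets the standard.
  All elements met at the final stage.
All stages carried — the applicant prevails on this issue.
— Issue III —
At Stage III.1 the applicant must meet a preponderance (weight is at least 55): on (i) the weight is 73 less the opposing 18 gives net 55, which does reach 55, so (i) meets the standard; on (j) the weight is 86 less the opposing 24 gives net 62, ≥ 55, so (j) meets the standard.
  Stage III.1 is satisfied; the onus moves to the authority.
At Stage III.2 the authority must meet a substantially-more-likely showing (weight is at least 73): on (k) the weight is 96 less the opposing 9 gives net 87, ≥ 73, so (k) meets the standard; on (l) the weight is 77, ≥ 73, so (l) meets the standard.
  Stage III.2 is satisfied; the onus moves to the applicant.
At Stage III.3 the applicant must meet a preponderance (weight is at least 55): on (m) the weight is 55, which does reach 55, so (m) meets the standard.
  All elements met at the final stage.
All stages carried — the applicant prevails on this issue.
Per-issue: Issue I → applicant; Issue II → applicant; Issue III → applicant. The applicant must prevail on every issue; overall, the applicant prevails.

applicant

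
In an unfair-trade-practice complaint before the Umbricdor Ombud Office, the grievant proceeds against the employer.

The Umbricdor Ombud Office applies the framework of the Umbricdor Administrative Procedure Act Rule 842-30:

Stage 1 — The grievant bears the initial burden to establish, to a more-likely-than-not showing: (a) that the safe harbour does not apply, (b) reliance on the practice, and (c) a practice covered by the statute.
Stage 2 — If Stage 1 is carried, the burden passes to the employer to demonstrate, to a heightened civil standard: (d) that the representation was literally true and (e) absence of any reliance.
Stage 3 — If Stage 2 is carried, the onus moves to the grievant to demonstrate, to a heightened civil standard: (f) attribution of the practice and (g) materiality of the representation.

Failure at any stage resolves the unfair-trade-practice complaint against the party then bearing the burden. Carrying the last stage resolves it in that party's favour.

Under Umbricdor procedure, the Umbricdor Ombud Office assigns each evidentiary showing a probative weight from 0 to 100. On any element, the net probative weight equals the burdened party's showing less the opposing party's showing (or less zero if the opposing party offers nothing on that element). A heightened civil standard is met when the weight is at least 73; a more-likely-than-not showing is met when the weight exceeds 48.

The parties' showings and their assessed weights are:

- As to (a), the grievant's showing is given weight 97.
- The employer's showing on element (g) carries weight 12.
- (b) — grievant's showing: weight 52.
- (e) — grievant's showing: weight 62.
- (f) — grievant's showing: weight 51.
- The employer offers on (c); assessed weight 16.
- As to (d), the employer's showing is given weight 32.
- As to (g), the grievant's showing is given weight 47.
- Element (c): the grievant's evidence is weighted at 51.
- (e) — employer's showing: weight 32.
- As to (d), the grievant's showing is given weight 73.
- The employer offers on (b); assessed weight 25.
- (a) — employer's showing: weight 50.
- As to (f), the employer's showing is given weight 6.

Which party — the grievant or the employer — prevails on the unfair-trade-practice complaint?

Stage 1 — burden on grievant; standard: a more-likely-than-not showing (weight exceeds 48).
    (a): 97 − 50 = 47 ≤ 48 [not met]
    (b): 52 − 25 = 27 ≤ 48 [not met]
    (c): 51 − 16 = 35 ≤ 48 [not met]
  The grievant does not carry Stage 1.
The analysis ends at Stage 1; the employer prevails.

employer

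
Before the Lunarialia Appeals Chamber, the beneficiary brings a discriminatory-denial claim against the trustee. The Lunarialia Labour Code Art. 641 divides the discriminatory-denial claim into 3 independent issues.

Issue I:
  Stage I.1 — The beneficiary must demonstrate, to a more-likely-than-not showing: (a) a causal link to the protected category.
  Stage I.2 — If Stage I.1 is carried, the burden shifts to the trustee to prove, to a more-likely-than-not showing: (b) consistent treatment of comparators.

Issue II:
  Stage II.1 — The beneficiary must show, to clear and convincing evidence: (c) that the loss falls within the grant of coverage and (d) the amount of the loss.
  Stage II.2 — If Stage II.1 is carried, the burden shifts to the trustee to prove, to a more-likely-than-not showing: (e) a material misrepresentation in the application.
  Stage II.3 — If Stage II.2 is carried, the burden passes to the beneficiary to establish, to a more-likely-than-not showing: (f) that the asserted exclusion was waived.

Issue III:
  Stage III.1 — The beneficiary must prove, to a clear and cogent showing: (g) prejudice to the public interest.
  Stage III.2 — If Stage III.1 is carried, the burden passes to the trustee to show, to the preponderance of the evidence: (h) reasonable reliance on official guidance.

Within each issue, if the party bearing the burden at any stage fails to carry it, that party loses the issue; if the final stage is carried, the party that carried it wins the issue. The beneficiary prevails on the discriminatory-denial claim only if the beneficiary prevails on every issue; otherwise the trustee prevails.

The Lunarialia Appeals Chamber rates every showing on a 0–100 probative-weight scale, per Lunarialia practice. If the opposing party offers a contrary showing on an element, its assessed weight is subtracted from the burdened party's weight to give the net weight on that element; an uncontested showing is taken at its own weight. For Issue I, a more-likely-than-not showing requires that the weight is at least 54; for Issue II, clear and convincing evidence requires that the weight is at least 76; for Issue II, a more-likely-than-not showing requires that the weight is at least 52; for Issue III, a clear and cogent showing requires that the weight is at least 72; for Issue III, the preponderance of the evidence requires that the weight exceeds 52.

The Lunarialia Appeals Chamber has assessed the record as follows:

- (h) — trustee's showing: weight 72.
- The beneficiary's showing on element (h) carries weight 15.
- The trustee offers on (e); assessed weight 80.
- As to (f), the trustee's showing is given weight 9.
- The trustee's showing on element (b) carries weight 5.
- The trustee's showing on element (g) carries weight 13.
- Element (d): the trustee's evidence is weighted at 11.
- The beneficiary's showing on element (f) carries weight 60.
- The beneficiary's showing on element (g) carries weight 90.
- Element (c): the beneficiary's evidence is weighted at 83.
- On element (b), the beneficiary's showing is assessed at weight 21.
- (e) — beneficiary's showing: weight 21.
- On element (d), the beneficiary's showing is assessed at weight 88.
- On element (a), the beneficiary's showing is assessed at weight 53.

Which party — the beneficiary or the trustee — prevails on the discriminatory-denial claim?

— Issue I —
At Stage I.1 the beneficiary must meet a more-likely-than-not showing (weight is at least 54): on (a) the weight is 53, < 54, so (a) does not meet the standard.
  Stage I.1 not carried; the beneficiary fails its burden.
The trustee prevails on this issue.
— Issue II —
At Stage II.1 the beneficiary must meet clear and convincing evidence (weight is at least 76): on (c) the weight is 83, which does reach 76, so (c) meets the standard; on (d) the weight is 88 less the opposing 11 gives net 77, ≥ 76, so (d) meets the standard.
  The beneficiary carries Stage II.1; the trustee now bears the burden.
At Stage II.2 the trustee must meet a more-likely-than-not showing (weight is at least 52): on (e) the weight is 80 less the opposing 21 gives net 59, ≥ 52, so (e) meets the standard.
  Stage II.2 is satisfied; the onus moves to the beneficiary.
At Stage II.3 the beneficiary must meet a more-likely-than-not showing (weight is at least 52): on (f) the weight is 60 less the opposing 9 gives net 51, < 52, so (f) does not meet the standard.
  The beneficiary does not carry Stage II.3.
The analysis ends at Stage II.3; the trustee prevails on this issue.
— Issue III —
At Stage III.1 the beneficiary must meet a clear and cogent showing (weight is at least 72): on (g) the weight is 90 less the opposing 13 gives net 77, which does reach 72, so (g) meets the standard.
  All elements met. The burden passes to the trustee.
At Stage III.2 the trustee must meet the preponderance of the evidence (weight exceeds 52): on (h) the weight is 72 less the opposing 15 gives net 57, which does exceed 52, so (h) meets the standard.
  The trustee carries the last stage.
Every stage carried; the trustee prevails on this issue.
Per-issue: Issue I → trustee; Issue II → trustee; Issue III → trustee. The beneficiary must prevail on every issue; overall, the trustee prevails.

trustee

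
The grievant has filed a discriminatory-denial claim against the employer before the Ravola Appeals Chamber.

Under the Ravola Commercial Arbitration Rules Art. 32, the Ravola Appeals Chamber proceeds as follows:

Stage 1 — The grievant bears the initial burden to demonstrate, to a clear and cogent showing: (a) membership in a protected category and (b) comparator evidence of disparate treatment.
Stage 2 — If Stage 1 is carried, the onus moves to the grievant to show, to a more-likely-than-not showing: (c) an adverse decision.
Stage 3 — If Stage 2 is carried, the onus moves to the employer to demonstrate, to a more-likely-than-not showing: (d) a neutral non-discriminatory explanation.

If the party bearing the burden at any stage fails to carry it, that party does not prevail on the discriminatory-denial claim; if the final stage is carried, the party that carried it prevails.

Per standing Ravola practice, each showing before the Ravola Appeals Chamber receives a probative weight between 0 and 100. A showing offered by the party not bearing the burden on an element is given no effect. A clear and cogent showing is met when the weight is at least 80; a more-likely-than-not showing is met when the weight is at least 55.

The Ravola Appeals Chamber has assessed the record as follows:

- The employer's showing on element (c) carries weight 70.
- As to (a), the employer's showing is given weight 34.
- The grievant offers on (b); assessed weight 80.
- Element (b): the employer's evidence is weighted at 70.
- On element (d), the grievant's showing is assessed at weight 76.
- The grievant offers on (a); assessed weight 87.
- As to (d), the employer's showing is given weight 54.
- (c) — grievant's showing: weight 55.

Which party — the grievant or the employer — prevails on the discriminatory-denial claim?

Stage 1 (grievant, a clear and cogent showing, weight is at least 80): (a) 87 (employer's 34 disregarded) ≥ 80 — meets; (b) 80 (employer's 70 disregarded) ≥ 80 — meets.
  All elements met. The grievant retains the burden for Stage 2.
Stage 2 (grievant, a more-likely-than-not showing, weight is at least 55): (c) 55 (employer's 70 disregarded) ≥ 55 — meets.
  All elements met. The burden passes to the employer.
Stage 3 (employer, a more-likely-than-not showing, weight is at least 55): (d) 54 (grievant's 76 disregarded) < 55 — fails.
  The employer does not carry Stage 3.
The grievant prevails.

grievant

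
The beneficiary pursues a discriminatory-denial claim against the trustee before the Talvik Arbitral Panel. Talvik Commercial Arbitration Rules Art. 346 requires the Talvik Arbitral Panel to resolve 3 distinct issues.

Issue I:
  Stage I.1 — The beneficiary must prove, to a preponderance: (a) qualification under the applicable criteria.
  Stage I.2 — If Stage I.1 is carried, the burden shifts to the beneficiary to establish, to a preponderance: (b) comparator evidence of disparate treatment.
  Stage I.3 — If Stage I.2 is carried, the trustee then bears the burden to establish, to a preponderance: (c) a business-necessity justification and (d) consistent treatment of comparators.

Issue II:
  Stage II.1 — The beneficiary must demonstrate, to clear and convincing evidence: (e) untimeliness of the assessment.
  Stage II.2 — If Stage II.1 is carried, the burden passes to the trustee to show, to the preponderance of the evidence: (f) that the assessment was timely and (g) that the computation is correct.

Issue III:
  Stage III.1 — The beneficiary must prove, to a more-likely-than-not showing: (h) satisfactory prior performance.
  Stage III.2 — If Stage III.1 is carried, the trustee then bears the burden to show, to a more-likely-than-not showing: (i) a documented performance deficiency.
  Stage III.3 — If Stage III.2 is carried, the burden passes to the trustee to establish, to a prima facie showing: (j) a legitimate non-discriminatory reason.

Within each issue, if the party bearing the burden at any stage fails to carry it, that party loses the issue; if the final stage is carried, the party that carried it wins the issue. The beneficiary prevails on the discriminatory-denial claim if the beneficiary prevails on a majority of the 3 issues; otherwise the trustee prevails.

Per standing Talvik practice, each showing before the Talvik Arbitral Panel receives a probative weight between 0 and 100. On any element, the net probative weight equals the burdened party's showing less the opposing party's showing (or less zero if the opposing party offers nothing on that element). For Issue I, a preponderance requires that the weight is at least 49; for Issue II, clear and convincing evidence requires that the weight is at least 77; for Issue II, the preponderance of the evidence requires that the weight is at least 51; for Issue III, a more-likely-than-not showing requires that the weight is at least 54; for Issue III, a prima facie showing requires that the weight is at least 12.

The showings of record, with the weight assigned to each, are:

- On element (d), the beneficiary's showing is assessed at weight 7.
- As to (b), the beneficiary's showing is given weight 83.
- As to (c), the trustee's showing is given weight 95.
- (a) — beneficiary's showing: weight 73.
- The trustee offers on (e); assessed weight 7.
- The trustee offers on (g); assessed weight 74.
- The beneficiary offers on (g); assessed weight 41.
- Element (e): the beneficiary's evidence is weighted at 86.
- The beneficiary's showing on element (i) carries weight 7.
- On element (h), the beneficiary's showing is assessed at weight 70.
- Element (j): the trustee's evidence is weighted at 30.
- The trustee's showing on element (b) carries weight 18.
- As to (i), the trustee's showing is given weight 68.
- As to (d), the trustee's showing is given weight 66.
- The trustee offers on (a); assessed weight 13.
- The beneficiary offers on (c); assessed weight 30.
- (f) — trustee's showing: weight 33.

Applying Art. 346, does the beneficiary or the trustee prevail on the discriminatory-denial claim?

— Issue I —
Stage I.1 — burden on beneficiary; standard: a preponderance (weight is at least 49).
    (a): 73 − 13 = 60 ≥ 49 [met]
  Stage I.1 carried; the burden remains with the beneficiary.
Stage I.2 — burden on beneficiary; standard: a preponderance (weight is at least 49).
    (b): 83 − 18 = 65 ≥ 49 [met]
  Stage I.2 carried; the burden shifts to the trustee.
Stage I.3 — burden on trustee; standard: a preponderance (weight is at least 49).
    (c): 95 − 30 = 65 ≥ 49 [met]
    (d): 66 − 7 = 59 ≥ 49 [met]
  Stage I.3 carried; the final stage is satisfied.
With every stage satisfied, the trustee prevails on this issue.
— Issue II —
At Stage II.1 the beneficiary must meet clear and convincing evidence (weight is at least 77): on (e) the weight is 86 less the opposing 7 gives net 79, ≥ 77, so (e) meets the standard.
  Stage II.1 carried; the burden shifts to the trustee.
At Stage II.2 the trustee must meet the preponderance of the evidence (weight is at least 51): on (f) the weight is 33, < 51, so (f) does not meet the standard; on (g) the weight is 74 less the opposing 41 gives net 33, < 51, so (g) does not meet the standard.
  Stage II.2 not carried; the trustee fails its burden.
The beneficiary prevails on this issue.
— Issue III —
Stage III.1 — burden on beneficiary; standard: a more-likely-than-not showing (weight is at least 54).
    (h): 70 ≥ 54 [met]
  Stage III.1 carried; the burden shifts to the trustee.
Stage III.2 — burden on trustee; standard: a more-likely-than-not showing (weight is at least 54).
    (i): 68 − 7 = 61 ≥ 54 [met]
  Stage III.2 is satisfied; the trustee continues to bear the burden.
Stage III.3 — burden on trustee; standard: a prima facie showing (weight is at least 12).
    (j): 30 ≥ 12 [met]
  Stage III.3 carried; the final stage is satisfied.
All stages carried — the trustee prevails on this issue.
Per-issue: Issue I → trustee; Issue II → beneficiary; Issue III → trustee. The beneficiary must prevail on a majority of issues; overall, the trustee prevails.

trustee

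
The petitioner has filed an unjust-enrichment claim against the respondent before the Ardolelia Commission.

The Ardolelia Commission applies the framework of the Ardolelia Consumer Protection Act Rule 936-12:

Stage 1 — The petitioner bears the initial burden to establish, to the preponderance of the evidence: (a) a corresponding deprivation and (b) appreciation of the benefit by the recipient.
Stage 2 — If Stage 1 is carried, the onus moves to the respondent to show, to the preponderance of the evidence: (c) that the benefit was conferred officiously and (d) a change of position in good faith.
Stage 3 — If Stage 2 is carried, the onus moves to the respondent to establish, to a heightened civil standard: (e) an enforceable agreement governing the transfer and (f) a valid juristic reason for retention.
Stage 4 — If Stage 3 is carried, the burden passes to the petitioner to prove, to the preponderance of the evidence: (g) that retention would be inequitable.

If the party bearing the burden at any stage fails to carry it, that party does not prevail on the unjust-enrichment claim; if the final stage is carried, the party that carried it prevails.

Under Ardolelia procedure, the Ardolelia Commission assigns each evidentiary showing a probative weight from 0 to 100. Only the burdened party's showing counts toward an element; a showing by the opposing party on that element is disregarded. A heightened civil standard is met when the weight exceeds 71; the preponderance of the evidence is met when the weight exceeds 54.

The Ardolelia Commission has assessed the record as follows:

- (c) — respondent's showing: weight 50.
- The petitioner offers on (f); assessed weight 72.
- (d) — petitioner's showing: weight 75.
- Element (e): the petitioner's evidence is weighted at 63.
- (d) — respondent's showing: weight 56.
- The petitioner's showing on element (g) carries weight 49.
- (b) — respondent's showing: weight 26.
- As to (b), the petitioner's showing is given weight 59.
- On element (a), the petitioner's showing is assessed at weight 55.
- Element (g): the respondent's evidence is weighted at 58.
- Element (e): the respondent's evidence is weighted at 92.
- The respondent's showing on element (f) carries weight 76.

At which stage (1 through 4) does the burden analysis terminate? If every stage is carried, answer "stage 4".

stage 2

Stage 1 — burden on petitioner; standard: the preponderance of the evidence (weight exceeds 54).
    (a): 55 > 54 [met]
    (b): 59 (respondent's 26 disregarded) > 54 [met]
  Stage 1 is satisfied; the onus moves to the respondent.
Stage 2 — burden on respondent; standard: the preponderance of the evidence (weight exceeds 54).
    (c): 50 ≤ 54 [not met]
    (d): 56 (petitioner's 75 disregarded) > 54 [met]
  Not every element is met, so the respondent fails to carry Stage 2.
The analysis ends at Stage 2; the petitioner prevails.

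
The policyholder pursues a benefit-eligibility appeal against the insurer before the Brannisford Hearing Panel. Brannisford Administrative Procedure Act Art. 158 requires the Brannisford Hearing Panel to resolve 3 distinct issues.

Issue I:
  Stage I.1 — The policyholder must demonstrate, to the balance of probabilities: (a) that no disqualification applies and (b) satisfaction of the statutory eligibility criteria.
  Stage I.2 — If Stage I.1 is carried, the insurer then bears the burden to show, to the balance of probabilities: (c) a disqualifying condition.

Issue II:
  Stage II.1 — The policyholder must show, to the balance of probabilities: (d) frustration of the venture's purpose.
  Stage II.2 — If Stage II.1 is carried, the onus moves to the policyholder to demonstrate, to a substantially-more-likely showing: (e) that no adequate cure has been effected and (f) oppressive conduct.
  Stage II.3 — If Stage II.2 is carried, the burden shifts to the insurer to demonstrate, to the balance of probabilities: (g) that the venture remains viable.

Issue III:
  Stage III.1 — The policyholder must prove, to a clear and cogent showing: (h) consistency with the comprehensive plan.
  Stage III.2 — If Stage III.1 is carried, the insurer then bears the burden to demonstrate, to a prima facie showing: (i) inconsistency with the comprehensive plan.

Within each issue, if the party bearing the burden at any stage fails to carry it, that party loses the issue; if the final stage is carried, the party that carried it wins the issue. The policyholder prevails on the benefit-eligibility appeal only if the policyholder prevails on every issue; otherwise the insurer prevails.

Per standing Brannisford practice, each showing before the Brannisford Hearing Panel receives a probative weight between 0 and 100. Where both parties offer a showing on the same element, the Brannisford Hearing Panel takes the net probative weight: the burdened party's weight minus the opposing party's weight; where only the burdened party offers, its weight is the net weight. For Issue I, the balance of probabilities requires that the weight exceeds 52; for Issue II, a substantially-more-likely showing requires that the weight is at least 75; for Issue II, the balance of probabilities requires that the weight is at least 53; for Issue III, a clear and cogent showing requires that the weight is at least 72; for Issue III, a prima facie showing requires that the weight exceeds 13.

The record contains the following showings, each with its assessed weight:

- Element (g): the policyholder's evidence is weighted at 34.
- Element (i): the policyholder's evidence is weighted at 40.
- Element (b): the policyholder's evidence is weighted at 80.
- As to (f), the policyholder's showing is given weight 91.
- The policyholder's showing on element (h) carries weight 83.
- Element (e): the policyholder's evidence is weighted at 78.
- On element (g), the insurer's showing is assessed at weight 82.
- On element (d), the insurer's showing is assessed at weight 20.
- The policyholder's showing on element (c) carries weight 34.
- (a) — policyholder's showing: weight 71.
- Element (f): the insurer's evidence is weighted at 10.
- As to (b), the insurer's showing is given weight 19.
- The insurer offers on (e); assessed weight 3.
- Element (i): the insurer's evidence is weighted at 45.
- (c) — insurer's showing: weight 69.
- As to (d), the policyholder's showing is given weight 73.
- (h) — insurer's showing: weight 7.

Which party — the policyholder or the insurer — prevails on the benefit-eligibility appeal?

policyholder

— Issue I —
At Stage I.1 the policyholder must meet the balance of probabilities (weight exceeds 52): on (a) the weight is 71, > 52, so (a) meets the standard; on (b) the weight is 80 less the opposing 19 gives net 61, which does exceed 52, so (b) meets the standard.
  Stage I.1 carried; the burden shifts to the insurer.
At Stage I.2 the insurer must meet the balance of probabilities (weight exceeds 52): on (c) the weight is 69 less the opposing 34 gives net 35, ≤ 52, so (c) does not meet the standard.
  The insurer does not carry Stage I.2.
So the policyholder prevails on this issue.
— Issue II —
Stage II.1 (policyholder, the balance of probabilities, weight is at least 53): (d) net 73−20=53 ≥ 53 — meets.
  All elements met. The policyholder retains the burden for Stage II.2.
Stage II.2 (policyholder, a substantially-more-likely showing, weight is at least 75): (e) net 78−3=75 ≥ 75 — meets; (f) net 91−10=81 ≥ 75 — meets.
  The policyholder carries Stage II.2; the insurer now bears the burden.
Stage II.3 (insurer, the balance of probabilities, weight is at least 53): (g) net 82−34=48 < 53 — fails.
  Not every element is met, so the insurer fails to carry Stage II.3.
The analysis ends at Stage II.3; the policyholder prevails on this issue.
— Issue III —
Stage III.1 (policyholder, a clear and cogent showing, weight is at least 72): (h) net 83−7=76 ≥ 72 — meets.
  All elements met. The burden passes to the insurer.
Stage III.2 (insurer, a prima facie showing, weight exceeds 13): (i) net 45−40=5 ≤ 13 — fails.
  Stage III.2 not carried; the insurer fails its burden.
The policyholder prevails on this issue.
Per-issue: Issue I → policyholder; Issue II → policyholder; Issue III → policyholder. The policyholder must prevail on every issue; overall, the policyholder prevails.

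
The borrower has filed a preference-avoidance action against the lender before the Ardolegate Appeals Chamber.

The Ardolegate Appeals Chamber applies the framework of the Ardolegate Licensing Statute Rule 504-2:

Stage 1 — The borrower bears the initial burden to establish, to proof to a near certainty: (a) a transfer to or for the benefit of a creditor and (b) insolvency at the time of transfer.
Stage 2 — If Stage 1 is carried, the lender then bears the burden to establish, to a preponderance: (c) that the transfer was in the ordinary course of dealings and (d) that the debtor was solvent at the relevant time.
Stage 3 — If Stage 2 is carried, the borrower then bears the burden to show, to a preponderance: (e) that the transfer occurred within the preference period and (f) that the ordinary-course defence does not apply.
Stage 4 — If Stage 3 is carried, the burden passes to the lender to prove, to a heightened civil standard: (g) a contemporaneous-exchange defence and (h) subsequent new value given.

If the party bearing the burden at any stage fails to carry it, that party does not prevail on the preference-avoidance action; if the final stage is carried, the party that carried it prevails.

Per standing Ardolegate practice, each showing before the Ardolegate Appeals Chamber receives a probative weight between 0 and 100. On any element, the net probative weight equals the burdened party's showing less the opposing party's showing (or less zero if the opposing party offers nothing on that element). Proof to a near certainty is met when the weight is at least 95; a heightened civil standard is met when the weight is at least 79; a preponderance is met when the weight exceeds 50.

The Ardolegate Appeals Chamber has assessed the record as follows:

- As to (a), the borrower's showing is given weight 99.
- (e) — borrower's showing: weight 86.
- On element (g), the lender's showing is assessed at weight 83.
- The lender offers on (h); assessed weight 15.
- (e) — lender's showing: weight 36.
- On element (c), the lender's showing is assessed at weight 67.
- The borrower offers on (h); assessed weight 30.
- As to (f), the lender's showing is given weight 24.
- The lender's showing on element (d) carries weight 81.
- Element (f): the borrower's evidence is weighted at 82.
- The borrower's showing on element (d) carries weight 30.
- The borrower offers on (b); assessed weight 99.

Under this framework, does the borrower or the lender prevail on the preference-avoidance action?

lender

Stage 1 — burden on borrower; standard: proof to a near certainty (weight is at least 95).
    (a): 99 ≥ 95 [met]
    (b): 99 ≥ 95 [met]
  The borrower carries Stage 1; the lender now bears the burden.
Stage 2 — burden on lender; standard: a preponderance (weight exceeds 50).
    (c): 67 > 50 [met]
    (d): 81 − 30 = 51 > 50 [met]
  Stage 2 carried; the burden shifts to the borrower.
Stage 3 — burden on borrower; standard: a preponderance (weight exceeds 50).
    (e): 86 − 36 = 50 ≤ 50 [not met]
    (f): 82 − 24 = 58 > 50 [met]
  Not every element is met, so the borrower fails to carry Stage 3.
So the lender prevails.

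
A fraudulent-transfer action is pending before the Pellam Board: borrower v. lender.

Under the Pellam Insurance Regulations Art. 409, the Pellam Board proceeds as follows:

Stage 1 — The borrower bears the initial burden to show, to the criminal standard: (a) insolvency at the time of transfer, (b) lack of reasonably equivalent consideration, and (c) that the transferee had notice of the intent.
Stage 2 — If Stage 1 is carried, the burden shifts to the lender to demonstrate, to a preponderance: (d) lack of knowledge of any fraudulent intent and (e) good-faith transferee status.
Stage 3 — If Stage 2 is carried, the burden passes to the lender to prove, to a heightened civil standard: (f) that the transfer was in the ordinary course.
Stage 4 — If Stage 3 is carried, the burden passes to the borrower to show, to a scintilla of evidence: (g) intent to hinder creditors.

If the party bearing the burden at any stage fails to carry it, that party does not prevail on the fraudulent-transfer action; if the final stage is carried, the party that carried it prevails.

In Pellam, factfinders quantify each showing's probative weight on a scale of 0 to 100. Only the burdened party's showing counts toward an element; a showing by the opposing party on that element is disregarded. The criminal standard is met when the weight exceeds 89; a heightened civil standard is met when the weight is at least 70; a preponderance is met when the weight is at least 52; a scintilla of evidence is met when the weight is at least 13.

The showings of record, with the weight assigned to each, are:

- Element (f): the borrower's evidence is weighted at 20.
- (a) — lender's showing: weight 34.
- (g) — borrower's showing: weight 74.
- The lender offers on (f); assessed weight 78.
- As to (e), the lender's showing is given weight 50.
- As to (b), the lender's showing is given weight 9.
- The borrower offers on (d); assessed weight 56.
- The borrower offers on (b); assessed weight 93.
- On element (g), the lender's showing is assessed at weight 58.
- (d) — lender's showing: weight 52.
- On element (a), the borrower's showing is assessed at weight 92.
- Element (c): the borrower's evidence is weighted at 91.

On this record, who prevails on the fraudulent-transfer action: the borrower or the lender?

Stage 1 (borrower, the criminal standard, weight exceeds 89): (a) 92 (lender's 34 disregarded) > 89 — meets; (b) 93 (lender's 9 disregarded) > 89 — meets; (c) 91 > 89 — meets.
  Stage 1 is satisfied; the onus moves to the lender.
Stage 2 (lender, a preponderance, weight is at least 52): (d) 52 (borrower's 56 disregarded) ≥ 52 — meets; (e) 50 < 52 — fails.
  The lender does not carry Stage 2.
So the borrower prevails.

borrower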